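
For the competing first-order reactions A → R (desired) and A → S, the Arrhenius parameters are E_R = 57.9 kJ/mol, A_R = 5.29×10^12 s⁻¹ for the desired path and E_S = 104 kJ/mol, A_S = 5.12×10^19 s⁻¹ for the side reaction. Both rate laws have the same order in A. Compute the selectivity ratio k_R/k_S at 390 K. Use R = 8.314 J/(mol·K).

0.154

With equal orders, S_{R/S} = k_R/k_S = (A_R/A_S)·exp[(E_S−E_R)/(RT)].
(E_S−E_R)/(RT) = (104−57.9)×10³/(8.314×390) = 46100/3242 = 14.22.
k_R/k_S = (5.29×10^12/5.12×10^19)·exp(14.22) = 1.033×10^-7 × 1.495×10^6 = 0.154.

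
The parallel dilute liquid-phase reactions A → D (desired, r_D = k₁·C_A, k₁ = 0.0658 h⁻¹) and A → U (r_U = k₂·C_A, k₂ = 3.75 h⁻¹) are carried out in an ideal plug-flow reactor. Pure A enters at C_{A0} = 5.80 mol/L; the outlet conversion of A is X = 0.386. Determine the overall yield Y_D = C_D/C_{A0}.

0.00666

C_A = C_{A0}(1−X) = 3.561 mol/L.
Both paths are first order in A, so the instantaneous fraction to D is constant: dC_D/d(−C_A) = k₁/(k₁+k₂) = 0.01724.
C_D = 0.01724·(C_{A0}−C_A) = 0.01724×2.239 = 0.0386 mol/L.
Y_D = C_D/C_{A0} = 0.03861/5.80 = 0.00666.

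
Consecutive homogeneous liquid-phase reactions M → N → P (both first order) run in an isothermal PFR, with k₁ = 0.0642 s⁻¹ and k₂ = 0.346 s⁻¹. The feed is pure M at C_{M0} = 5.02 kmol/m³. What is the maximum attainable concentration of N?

For a first-order series the maximum intermediate yield is C_{N,max}/C_{M0} = (k₁/k₂)^[k₂/(k₂−k₁)].
= (0.0642/0.346)^(0.346/(0.346−0.0642)) = (0.1855)^(1.228) = 0.1264.
C_{N,max} = 0.1264×5.02 = 0.635 kmol/m³.

0.635 kmol/m³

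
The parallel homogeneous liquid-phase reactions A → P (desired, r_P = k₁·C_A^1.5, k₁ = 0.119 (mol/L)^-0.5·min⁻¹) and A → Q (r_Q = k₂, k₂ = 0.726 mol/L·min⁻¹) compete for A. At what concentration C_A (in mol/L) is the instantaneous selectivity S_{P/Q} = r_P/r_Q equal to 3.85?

8.20 mol/L

S_{P/Q} = (k₁/k₂)·C_A^1.5 ⇒ C_A = (S·k₂/k₁)^(1/1.5).
= (3.85×0.726/0.119)^(0.6667) = (23.49)^(0.6667) = 8.20 mol/L.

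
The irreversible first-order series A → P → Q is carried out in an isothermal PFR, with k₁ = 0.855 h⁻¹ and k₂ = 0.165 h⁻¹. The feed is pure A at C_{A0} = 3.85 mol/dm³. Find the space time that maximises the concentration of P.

For first-order series the maximum of C_P occurs at τ_opt = ln(k₂/k₁)/(k₂−k₁).
= ln(0.165/0.855)/(0.165−0.855) = ln(0.1930)/-0.6900 = -1.645/-0.6900 = 2.38 h.

2.38 h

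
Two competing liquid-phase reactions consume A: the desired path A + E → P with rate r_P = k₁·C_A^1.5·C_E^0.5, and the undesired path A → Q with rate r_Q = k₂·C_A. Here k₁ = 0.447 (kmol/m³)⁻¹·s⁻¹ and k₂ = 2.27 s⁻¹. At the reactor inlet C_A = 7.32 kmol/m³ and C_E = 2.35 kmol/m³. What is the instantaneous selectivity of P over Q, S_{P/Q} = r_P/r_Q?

0.817

S_{P/Q} = r_P/r_Q = (k₁·C_A^1.5·C_E^0.5)/(k₂·C_A) = (k₁/k₂)·C_A^0.5·C_E^0.5.
= (0.447×7.320^1.5×2.350^0.5) / (2.27×7.320) = 13.57/16.62 = 0.817.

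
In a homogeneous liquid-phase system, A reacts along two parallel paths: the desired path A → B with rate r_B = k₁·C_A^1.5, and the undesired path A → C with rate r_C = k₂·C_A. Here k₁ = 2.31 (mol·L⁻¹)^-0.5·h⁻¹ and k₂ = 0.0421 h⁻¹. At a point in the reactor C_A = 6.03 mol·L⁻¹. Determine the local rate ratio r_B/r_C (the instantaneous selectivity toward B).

S_{B/C} = r_B/r_C = (k₁·C_A^1.5)/(k₂·C_A) = (k₁/k₂)·C_A^0.5.
= (2.31×6.030^1.5) / (0.0421×6.030) = 34.20/0.2539 = 135.

135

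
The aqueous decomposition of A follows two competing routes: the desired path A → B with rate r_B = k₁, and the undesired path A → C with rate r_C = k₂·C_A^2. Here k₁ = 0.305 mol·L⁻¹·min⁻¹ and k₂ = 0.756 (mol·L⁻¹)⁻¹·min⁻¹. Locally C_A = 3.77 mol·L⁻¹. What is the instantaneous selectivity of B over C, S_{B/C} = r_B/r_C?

S_{B/C} = r_B/r_C = (k₁)/(k₂·C_A^2) = (k₁/k₂)·C_A^-2.
= (0.305) / (0.756×3.770^2) = 0.3050/10.74 = 0.0284.
The undesired path is higher order in A, so low C_A (CSTR or dilute feed) favours B.

0.0284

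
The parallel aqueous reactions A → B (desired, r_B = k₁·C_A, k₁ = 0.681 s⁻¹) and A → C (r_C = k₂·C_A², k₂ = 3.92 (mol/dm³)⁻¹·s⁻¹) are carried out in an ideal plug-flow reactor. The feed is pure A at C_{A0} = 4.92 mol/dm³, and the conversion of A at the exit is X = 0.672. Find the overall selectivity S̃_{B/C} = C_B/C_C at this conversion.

C_A = C_{A0}(1−X) = 1.614 mol/dm³.
Along a PFR/batch, dC_B/dC_A = −r_B/(r_B+r_C) = −k₁/(k₁+k₂·C_A).
Integrating from C_{A0} to C_A: C_B = (0.681/3.92)·ln[(0.681+3.92·4.92)/(0.681+3.92·1.61)] = 0.1737·ln(19.97/7.007) = 0.1819 mol/dm³.
C_C = (C_{A0}−C_A)−C_B = 3.124 mol/dm³; S̃_{B/C} = 0.1819/3.124 = 0.0582.

0.0582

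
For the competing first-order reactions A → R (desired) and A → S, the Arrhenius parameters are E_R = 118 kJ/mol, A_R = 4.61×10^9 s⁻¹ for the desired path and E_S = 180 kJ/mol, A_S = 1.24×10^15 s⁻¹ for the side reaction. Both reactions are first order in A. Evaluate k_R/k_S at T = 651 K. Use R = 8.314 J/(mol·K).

Since both paths have the same order in A, the concentration cancels and S_{R/S} = k_R/k_S = (A_R/A_S)·exp[(E_S−E_R)/(RT)].
(E_S−E_R)/(RT) = (180−118)×10³/(8.314×651) = 62000/5412 = 11.46.
k_R/k_S = (4.61×10^9/1.24×10^15)·exp(11.46) = 3.718×10^-6 × 94386 = 0.351.

0.351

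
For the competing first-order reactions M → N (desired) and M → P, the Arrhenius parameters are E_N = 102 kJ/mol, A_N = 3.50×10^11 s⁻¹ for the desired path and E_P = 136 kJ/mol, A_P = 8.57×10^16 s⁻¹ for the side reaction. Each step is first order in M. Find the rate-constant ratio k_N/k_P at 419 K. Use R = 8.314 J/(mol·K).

0.0708

With equal orders, S_{N/P} = k_N/k_P = (A_N/A_P)·exp[(E_P−E_N)/(RT)].
(E_P−E_N)/(RT) = (136−102)×10³/(8.314×419) = 34000/3484 = 9.760.
k_N/k_P = (3.50×10^11/8.57×10^16)·exp(9.760) = 4.084×10^-6 × 17329 = 0.0708.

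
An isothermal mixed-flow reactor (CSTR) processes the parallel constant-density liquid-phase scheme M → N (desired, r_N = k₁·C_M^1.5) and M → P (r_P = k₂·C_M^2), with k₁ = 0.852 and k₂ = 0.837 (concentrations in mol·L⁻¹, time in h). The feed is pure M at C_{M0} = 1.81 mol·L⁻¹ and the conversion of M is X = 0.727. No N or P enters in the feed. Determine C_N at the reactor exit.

Exit C_M = C_{M0}(1−X) = 1.81×0.273 = 0.4941 mol·L⁻¹.
Rates in a CSTR are evaluated at the outlet concentration: r_N = 0.852×0.4941^1.5 = 0.2959, r_P = 0.837×0.4941^2 = 0.2044.
Fraction of consumed M going to N: r_N/(r_N+r_P) = 0.5915.
C_N = 0.5915·C_{M0}·X = 0.5915×1.81×0.727 = 0.778 mol·L⁻¹.

0.778 mol·L⁻¹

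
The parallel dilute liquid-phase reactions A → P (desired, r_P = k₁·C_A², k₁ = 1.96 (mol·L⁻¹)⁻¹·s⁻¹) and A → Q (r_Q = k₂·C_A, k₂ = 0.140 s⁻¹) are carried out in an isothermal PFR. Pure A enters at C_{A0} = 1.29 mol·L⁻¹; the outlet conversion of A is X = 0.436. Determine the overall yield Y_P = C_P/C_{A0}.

C_A = C_{A0}(1−X) = 0.7276 mol·L⁻¹.
Along a PFR/batch, dC_Q/dC_A = −r_Q/(r_P+r_Q) = −k₂/(k₂+k₁·C_A).
Integrating from C_{A0} to C_A: C_Q = (0.140/1.96)·ln[(0.140+1.96·1.29)/(0.140+1.96·0.728)] = 0.07143·ln(2.668/1.566) = 0.03807 mol·L⁻¹.
Then C_P = (C_{A0}−C_A) − C_Q = 0.5624 − 0.03807 = 0.5244 mol·L⁻¹.
Y_P = C_P/C_{A0} = 0.5244/1.29 = 0.406.

0.406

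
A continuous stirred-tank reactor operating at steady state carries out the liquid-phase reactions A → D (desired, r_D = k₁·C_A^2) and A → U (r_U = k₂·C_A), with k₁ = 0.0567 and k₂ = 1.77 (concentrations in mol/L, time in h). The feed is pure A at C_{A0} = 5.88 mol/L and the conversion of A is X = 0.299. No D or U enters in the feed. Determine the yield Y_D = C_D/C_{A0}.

0.0349

Exit C_A = C_{A0}(1−X) = 5.88×0.701 = 4.122 mol/L.
A CSTR operates uniformly at the exit composition, giving r_D = 0.9633 and r_U = 7.296 (each k·C_A^n at C_A = 4.122).
Fraction of consumed A going to D: r_D/(r_D+r_U) = 0.1166.
C_D = 0.1166·C_{A0}·X = 0.1166×5.88×0.299 = 0.205 mol/L; Y_D = C_D/C_{A0} = 0.0349.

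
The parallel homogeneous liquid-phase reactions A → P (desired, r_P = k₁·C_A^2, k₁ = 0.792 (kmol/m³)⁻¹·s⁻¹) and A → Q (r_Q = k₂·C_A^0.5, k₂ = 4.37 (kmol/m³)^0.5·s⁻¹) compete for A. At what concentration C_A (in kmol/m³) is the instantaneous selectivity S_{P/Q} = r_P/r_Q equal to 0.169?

0.954 kmol/m³

S_{P/Q} = (k₁/k₂)·C_A^1.5 ⇒ C_A = (S·k₂/k₁)^(1/1.5).
= (0.169×4.37/0.792)^(0.6667) = (0.9325)^(0.6667) = 0.954 kmol/m³.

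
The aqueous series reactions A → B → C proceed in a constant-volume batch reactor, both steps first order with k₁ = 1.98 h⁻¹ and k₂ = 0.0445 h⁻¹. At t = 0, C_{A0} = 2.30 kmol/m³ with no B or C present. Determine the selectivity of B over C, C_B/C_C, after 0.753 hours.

47.7

Solving the coupled first-order balances gives C_B(t) = [k₁/(k₂−k₁)]·C_{A0}·(e^(−k₁t) − e^(−k₂t)).
e^(−k₁t) = e^(−1.98×0.753) = e^(−1.491) = 0.2252; e^(−k₂t) = e^(−0.03351) = 0.9670.
C_B = 1.98×2.30/(0.0445−1.98) × (0.2252−0.9670) = (-2.353)×(-0.7419) = 1.746 kmol/m³.
C_A = C_{A0}e^(−k₁t) = 0.5179 kmol/m³, so C_C = C_{A0}−C_A−C_B = 0.03656 kmol/m³; C_B/C_C = 47.7.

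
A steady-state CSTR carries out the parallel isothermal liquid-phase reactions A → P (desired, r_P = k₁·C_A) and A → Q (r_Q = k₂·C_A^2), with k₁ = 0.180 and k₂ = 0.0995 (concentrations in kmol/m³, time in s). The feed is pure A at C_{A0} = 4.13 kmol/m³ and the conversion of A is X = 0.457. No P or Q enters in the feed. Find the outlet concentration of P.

0.843 kmol/m³

Exit C_A = C_{A0}(1−X) = 4.13×0.543 = 2.243 kmol/m³.
A CSTR operates uniformly at the exit composition, giving r_P = 0.4037 and r_Q = 0.5004 (each k·C_A^n at C_A = 2.243).
Fraction of consumed A going to P: r_P/(r_P+r_Q) = 0.4465.
C_P = 0.4465·C_{A0}·X = 0.4465×4.13×0.457 = 0.843 kmol/m³.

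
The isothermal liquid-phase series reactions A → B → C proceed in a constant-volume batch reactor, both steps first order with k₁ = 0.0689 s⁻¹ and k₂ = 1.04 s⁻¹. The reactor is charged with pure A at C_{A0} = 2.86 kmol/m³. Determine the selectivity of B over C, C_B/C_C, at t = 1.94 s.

0.726

The intermediate concentration in a first-order A→B→C sequence is C_B = k₁C_{A0}(e^(−k₁t) − e^(−k₂t))/(k₂−k₁).
e^(−k₁t) = e^(−0.0689×1.94) = e^(−0.1337) = 0.8749; e^(−k₂t) = e^(−2.018) = 0.1330.
C_B = 0.0689×2.86/(1.04−0.0689) × (0.8749−0.1330) = 0.2029×0.7419 = 0.1505 kmol/m³.
C_A = C_{A0}e^(−k₁t) = 2.502 kmol/m³, so C_C = C_{A0}−C_A−C_B = 0.2073 kmol/m³; C_B/C_C = 0.726.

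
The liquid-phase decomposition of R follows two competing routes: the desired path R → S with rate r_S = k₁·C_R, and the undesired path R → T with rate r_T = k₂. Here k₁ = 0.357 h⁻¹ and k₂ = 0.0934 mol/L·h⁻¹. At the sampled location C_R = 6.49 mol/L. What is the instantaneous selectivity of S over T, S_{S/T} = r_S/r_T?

24.8

S_{S/T} = r_S/r_T = (k₁·C_R)/(k₂) = (k₁/k₂)·C_R.
= (0.357×6.490) / (0.0934) = 2.317/0.09340 = 24.8.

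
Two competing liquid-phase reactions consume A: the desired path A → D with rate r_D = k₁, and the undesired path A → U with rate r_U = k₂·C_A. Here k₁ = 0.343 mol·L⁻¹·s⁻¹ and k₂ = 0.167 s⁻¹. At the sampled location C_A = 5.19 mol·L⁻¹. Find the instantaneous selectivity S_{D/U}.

S_{D/U} = r_D/r_U = (k₁)/(k₂·C_A) = (k₁/k₂)·C_A⁻¹.
= (0.343) / (0.167×5.190) = 0.3430/0.8667 = 0.396.
The undesired path is higher order in A, so low C_A (CSTR or dilute feed) favours D.

0.396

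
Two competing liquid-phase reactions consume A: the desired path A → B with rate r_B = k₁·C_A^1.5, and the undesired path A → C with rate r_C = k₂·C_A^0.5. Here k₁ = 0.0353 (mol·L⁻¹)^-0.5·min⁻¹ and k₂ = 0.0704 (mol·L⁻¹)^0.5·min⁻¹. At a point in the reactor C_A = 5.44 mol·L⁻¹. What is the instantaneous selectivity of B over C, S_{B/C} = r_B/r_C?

S_{B/C} = r_B/r_C = (k₁·C_A^1.5)/(k₂·C_A^0.5) = (k₁/k₂)·C_A.
= (0.0353×5.440^1.5) / (0.0704×5.440^0.5) = 0.4479/0.1642 = 2.73.

2.73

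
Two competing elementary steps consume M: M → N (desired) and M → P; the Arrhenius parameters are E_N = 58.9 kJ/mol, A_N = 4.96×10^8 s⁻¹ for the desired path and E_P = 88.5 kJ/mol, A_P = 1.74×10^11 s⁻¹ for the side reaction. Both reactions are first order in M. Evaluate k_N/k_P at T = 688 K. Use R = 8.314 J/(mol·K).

0.504

k_N/k_P = (A_N/A_P)·exp[−(E_N−E_P)/(RT)] = (A_N/A_P)·exp[(E_P−E_N)/(RT)].
(E_P−E_N)/(RT) = (88.5−58.9)×10³/(8.314×688) = 29600/5720 = 5.175.
k_N/k_P = (4.96×10^8/1.74×10^11)·exp(5.175) = 0.002851 × 176.8 = 0.504.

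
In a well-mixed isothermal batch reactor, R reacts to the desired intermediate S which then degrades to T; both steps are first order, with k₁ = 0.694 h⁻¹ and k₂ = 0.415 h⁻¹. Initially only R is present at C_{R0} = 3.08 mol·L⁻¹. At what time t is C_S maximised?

1.84 h

Setting dC_S/dt = 0 gives t_opt = ln(k₂/k₁)/(k₂−k₁).
= ln(0.415/0.694)/(0.415−0.694) = ln(0.5980)/-0.2790 = -0.5142/-0.2790 = 1.84 h.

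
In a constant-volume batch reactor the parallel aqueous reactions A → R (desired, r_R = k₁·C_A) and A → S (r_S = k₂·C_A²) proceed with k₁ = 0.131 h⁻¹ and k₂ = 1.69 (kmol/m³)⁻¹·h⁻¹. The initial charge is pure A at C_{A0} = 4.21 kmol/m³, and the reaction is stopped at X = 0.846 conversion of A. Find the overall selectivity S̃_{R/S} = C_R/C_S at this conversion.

0.0402

C_A = C_{A0}(1−X) = 0.6483 kmol/m³.
Along a PFR/batch, dC_R/dC_A = −r_R/(r_R+r_S) = −k₁/(k₁+k₂·C_A).
Integrating from C_{A0} to C_A: C_R = (0.131/1.69)·ln[(0.131+1.69·4.21)/(0.131+1.69·0.648)] = 0.07751·ln(7.246/1.227) = 0.1377 kmol/m³.
C_S = (C_{A0}−C_A)−C_R = 3.424 kmol/m³; S̃_{R/S} = 0.1377/3.424 = 0.0402.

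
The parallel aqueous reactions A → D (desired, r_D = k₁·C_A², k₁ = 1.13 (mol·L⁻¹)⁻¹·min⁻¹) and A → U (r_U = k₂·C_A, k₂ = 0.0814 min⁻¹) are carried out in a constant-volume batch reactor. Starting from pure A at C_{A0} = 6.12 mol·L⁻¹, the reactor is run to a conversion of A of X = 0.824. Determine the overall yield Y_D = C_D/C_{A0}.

0.804

C_A = C_{A0}(1−X) = 1.077 mol·L⁻¹.
Along a PFR/batch, dC_U/dC_A = −r_U/(r_D+r_U) = −k₂/(k₂+k₁·C_A).
Integrating from C_{A0} to C_A: C_U = (0.0814/1.13)·ln[(0.0814+1.13·6.12)/(0.0814+1.13·1.08)] = 0.07204·ln(6.997/1.299) = 0.1213 mol·L⁻¹.
Then C_D = (C_{A0}−C_A) − C_U = 5.043 − 0.1213 = 4.922 mol·L⁻¹.
Y_D = C_D/C_{A0} = 4.922/6.12 = 0.804.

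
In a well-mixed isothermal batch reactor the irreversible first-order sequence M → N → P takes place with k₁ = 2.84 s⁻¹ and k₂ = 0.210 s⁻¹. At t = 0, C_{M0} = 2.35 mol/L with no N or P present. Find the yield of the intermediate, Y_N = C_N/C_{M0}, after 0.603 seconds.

The intermediate concentration in a first-order A→B→C sequence is C_N = k₁C_{M0}(e^(−k₁t) − e^(−k₂t))/(k₂−k₁).
e^(−k₁t) = e^(−2.84×0.603) = e^(−1.713) = 0.1804; e^(−k₂t) = e^(−0.1266) = 0.8811.
C_N = 2.84×2.35/(0.210−2.84) × (0.1804−0.8811) = (-2.538)×(-0.7006) = 1.778 mol/L.
Y_N = C_N/C_{M0} = 1.778/2.35 = 0.757.

0.757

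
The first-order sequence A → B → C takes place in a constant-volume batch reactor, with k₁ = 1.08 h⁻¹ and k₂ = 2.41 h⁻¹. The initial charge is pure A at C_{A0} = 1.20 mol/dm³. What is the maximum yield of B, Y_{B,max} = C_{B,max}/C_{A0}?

At the optimum, C_{B,max}/C_{A0} = (k₁/k₂)^[k₂/(k₂−k₁)].
= (1.08/2.41)^(2.41/(2.41−1.08)) = (0.4481)^(1.812) = 0.2335.

0.234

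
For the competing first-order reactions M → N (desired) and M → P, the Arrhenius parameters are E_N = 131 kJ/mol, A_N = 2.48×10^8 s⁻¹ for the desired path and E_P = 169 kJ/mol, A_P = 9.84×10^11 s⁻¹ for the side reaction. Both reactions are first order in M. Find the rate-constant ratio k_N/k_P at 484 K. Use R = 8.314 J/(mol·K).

3.18

With equal orders, S_{N/P} = k_N/k_P = (A_N/A_P)·exp[(E_P−E_N)/(RT)].
(E_P−E_N)/(RT) = (169−131)×10³/(8.314×484) = 38000/4024 = 9.443.
k_N/k_P = (2.48×10^8/9.84×10^11)·exp(9.443) = 2.520×10^-4 × 12625 = 3.18.
Since E_N < E_P, lowering the temperature improves selectivity toward N.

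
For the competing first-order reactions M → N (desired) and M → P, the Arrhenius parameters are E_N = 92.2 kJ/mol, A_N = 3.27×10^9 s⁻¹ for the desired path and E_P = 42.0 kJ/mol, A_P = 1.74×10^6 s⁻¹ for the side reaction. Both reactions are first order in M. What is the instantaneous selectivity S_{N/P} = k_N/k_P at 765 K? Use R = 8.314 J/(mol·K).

0.702

Since both paths have the same order in M, the concentration cancels and S_{N/P} = k_N/k_P = (A_N/A_P)·exp[(E_P−E_N)/(RT)].
(E_P−E_N)/(RT) = (42.0−92.2)×10³/(8.314×765) = -50200/6360 = -7.893.
k_N/k_P = (3.27×10^9/1.74×10^6)·exp(-7.893) = 1879 × 3.734×10^-4 = 0.702.
Since E_N > E_P, raising the temperature improves selectivity toward N.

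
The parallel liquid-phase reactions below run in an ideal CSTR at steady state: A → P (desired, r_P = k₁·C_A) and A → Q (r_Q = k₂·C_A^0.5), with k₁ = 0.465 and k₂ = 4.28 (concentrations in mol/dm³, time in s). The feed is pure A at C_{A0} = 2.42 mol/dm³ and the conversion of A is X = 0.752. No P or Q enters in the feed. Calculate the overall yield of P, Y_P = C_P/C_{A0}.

Exit C_A = C_{A0}(1−X) = 2.42×0.248 = 0.6002 mol/dm³.
A CSTR operates uniformly at the exit composition, giving r_P = 0.2791 and r_Q = 3.316 (each k·C_A^n at C_A = 0.6002).
Fraction of consumed A going to P: r_P/(r_P+r_Q) = 0.07763.
C_P = 0.07763·C_{A0}·X = 0.07763×2.42×0.752 = 0.141 mol/dm³; Y_P = C_P/C_{A0} = 0.0584.

0.0584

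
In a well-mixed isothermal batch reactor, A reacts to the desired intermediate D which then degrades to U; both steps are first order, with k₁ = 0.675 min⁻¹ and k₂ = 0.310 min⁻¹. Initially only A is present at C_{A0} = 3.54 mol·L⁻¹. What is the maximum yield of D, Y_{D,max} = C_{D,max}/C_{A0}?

0.516

At the optimum, C_{D,max}/C_{A0} = (k₁/k₂)^[k₂/(k₂−k₁)].
= (0.675/0.310)^(0.310/(0.310−0.675)) = (2.177)^(-0.8493) = 0.5164.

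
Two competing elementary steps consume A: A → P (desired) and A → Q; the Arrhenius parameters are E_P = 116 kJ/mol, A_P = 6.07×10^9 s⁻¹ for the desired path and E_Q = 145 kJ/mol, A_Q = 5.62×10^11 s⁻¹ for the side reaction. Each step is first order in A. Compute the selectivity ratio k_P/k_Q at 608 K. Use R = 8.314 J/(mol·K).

3.35

Since both paths have the same order in A, the concentration cancels and S_{P/Q} = k_P/k_Q = (A_P/A_Q)·exp[(E_Q−E_P)/(RT)].
(E_Q−E_P)/(RT) = (145−116)×10³/(8.314×608) = 29000/5055 = 5.737.
k_P/k_Q = (6.07×10^9/5.62×10^11)·exp(5.737) = 0.01080 × 310.1 = 3.35.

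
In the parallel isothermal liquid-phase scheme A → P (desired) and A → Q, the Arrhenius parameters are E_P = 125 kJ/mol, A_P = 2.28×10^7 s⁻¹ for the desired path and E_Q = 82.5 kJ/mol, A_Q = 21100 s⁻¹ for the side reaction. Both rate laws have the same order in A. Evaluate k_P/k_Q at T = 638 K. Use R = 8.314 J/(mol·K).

Since both paths have the same order in A, the concentration cancels and S_{P/Q} = k_P/k_Q = (A_P/A_Q)·exp[(E_Q−E_P)/(RT)].
(E_Q−E_P)/(RT) = (82.5−125)×10³/(8.314×638) = -42500/5304 = -8.012.
k_P/k_Q = (2.28×10^7/21100)·exp(-8.012) = 1081 × 3.314×10^-4 = 0.358.
Since E_P > E_Q, raising the temperature improves selectivity toward P.

0.358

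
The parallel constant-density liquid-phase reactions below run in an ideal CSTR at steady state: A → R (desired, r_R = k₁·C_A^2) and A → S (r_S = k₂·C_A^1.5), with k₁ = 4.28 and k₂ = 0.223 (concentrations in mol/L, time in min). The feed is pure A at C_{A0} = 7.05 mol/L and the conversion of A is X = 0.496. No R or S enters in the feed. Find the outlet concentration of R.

3.40 mol/L

Exit C_A = C_{A0}(1−X) = 7.05×0.504 = 3.553 mol/L.
Rates in a CSTR are evaluated at the outlet concentration: r_R = 4.28×3.553^2 = 54.04, r_S = 0.223×3.553^1.5 = 1.494.
Fraction of consumed A going to R: r_R/(r_R+r_S) = 0.9731.
C_R = 0.9731·C_{A0}·X = 0.9731×7.05×0.496 = 3.40 mol/L.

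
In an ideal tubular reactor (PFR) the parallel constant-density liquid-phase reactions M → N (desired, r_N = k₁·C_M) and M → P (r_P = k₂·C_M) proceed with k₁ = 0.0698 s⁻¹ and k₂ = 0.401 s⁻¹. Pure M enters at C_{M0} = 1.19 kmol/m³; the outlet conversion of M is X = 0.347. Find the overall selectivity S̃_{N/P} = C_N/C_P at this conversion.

0.174

C_M = C_{M0}(1−X) = 0.7771 kmol/m³.
Both paths are first order in M, so the instantaneous fraction to N is constant: dC_N/d(−C_M) = k₁/(k₁+k₂) = 0.1483.
C_N = 0.1483·(C_{M0}−C_M) = 0.1483×0.4129 = 0.0612 kmol/m³.
C_P = (C_{M0}−C_M)−C_N = 0.3517 kmol/m³; S̃_{N/P} = 0.06122/0.3517 = 0.174.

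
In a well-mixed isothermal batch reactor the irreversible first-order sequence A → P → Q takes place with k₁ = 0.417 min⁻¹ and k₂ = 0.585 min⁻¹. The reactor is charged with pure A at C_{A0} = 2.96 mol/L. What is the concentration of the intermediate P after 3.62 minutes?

For first-order series with pure A initially, C_P(t) = k₁C_{A0}/(k₂−k₁)·(e^(−k₁t) − e^(−k₂t)).
e^(−k₁t) = e^(−0.417×3.62) = e^(−1.510) = 0.2210; e^(−k₂t) = e^(−2.118) = 0.1203.
C_P = 0.417×2.96/(0.585−0.417) × (0.2210−0.1203) = 7.347×0.1007 = 0.7399 mol/L.

0.740 mol/L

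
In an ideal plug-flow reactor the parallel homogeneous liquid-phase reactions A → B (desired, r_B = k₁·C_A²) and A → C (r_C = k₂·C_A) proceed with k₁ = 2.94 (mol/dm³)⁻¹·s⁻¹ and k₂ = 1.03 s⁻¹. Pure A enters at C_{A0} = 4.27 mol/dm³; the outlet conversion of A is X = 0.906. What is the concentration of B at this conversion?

C_A = C_{A0}(1−X) = 0.4014 mol/dm³.
Along a PFR/batch, dC_C/dC_A = −r_C/(r_B+r_C) = −k₂/(k₂+k₁·C_A).
Integrating from C_{A0} to C_A: C_C = (1.03/2.94)·ln[(1.03+2.94·4.27)/(1.03+2.94·0.401)] = 0.3503·ln(13.58/2.210) = 0.6362 mol/dm³.
Then C_B = (C_{A0}−C_A) − C_C = 3.869 − 0.6362 = 3.232 mol/dm³.

3.23 mol/dm³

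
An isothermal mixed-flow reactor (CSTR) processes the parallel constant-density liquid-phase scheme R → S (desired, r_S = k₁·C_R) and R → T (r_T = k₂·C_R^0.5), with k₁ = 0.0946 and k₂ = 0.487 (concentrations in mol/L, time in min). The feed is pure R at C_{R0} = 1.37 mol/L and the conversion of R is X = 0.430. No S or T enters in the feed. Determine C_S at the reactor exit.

0.0863 mol/L

Exit C_R = C_{R0}(1−X) = 1.37×0.570 = 0.7809 mol/L.
A CSTR operates uniformly at the exit composition, giving r_S = 0.07387 and r_T = 0.4304 (each k·C_R^n at C_R = 0.7809).
Fraction of consumed R going to S: r_S/(r_S+r_T) = 0.1465.
C_S = 0.1465·C_{R0}·X = 0.1465×1.37×0.430 = 0.0863 mol/L.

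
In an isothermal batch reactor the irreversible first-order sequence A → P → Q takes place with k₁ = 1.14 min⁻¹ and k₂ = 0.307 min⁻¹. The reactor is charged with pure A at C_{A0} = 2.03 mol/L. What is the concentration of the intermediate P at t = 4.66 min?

Solving the coupled first-order balances gives C_P(t) = [k₁/(k₂−k₁)]·C_{A0}·(e^(−k₁t) − e^(−k₂t)).
e^(−k₁t) = e^(−1.14×4.66) = e^(−5.312) = 0.004930; e^(−k₂t) = e^(−1.431) = 0.2392.
C_P = 1.14×2.03/(0.307−1.14) × (0.004930−0.2392) = (-2.778)×(-0.2342) = 0.6507 mol/L.

0.651 mol/L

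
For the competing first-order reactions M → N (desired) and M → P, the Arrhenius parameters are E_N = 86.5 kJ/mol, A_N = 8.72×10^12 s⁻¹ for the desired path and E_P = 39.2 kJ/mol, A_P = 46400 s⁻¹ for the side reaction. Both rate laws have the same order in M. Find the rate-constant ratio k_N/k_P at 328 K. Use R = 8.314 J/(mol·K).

Since both paths have the same order in M, the concentration cancels and S_{N/P} = k_N/k_P = (A_N/A_P)·exp[(E_P−E_N)/(RT)].
(E_P−E_N)/(RT) = (39.2−86.5)×10³/(8.314×328) = -47300/2727 = -17.35.
k_N/k_P = (8.72×10^12/46400)·exp(-17.35) = 1.879×10^8 × 2.932×10^-8 = 5.51.

5.51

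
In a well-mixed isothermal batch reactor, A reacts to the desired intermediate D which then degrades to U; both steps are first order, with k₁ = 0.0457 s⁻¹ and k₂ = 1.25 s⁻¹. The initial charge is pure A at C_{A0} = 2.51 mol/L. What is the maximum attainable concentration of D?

0.0809 mol/L

For a first-order series the maximum intermediate yield is C_{D,max}/C_{A0} = (k₁/k₂)^[k₂/(k₂−k₁)].
= (0.0457/1.25)^(1.25/(1.25−0.0457)) = (0.03656)^(1.038) = 0.03225.
C_{D,max} = 0.03225×2.51 = 0.0809 mol/L.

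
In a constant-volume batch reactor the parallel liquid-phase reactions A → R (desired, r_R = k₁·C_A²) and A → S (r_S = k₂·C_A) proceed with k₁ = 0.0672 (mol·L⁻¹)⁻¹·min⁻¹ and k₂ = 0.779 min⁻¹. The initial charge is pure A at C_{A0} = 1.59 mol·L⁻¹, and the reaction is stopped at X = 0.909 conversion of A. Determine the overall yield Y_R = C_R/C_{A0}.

C_A = C_{A0}(1−X) = 0.1447 mol·L⁻¹.
Along a PFR/batch, dC_S/dC_A = −r_S/(r_R+r_S) = −k₂/(k₂+k₁·C_A).
Integrating from C_{A0} to C_A: C_S = (0.779/0.0672)·ln[(0.779+0.0672·1.59)/(0.779+0.0672·0.145)] = 11.59·ln(0.8858/0.7887) = 1.346 mol·L⁻¹.
Then C_R = (C_{A0}−C_A) − C_S = 1.445 − 1.346 = 0.09910 mol·L⁻¹.
Y_R = C_R/C_{A0} = 0.09910/1.59 = 0.0623.

0.0623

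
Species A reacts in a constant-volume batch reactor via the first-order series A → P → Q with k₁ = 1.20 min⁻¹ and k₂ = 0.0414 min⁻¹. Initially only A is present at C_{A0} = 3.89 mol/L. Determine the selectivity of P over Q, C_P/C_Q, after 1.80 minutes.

For first-order series with pure A initially, C_P(t) = k₁C_{A0}/(k₂−k₁)·(e^(−k₁t) − e^(−k₂t)).
e^(−k₁t) = e^(−1.20×1.80) = e^(−2.160) = 0.1153; e^(−k₂t) = e^(−0.07452) = 0.9282.
C_P = 1.20×3.89/(0.0414−1.20) × (0.1153−0.9282) = (-4.029)×(-0.8129) = 3.275 mol/L.
C_A = C_{A0}e^(−k₁t) = 0.4486 mol/L, so C_Q = C_{A0}−C_A−C_P = 0.1664 mol/L; C_P/C_Q = 19.7.

19.7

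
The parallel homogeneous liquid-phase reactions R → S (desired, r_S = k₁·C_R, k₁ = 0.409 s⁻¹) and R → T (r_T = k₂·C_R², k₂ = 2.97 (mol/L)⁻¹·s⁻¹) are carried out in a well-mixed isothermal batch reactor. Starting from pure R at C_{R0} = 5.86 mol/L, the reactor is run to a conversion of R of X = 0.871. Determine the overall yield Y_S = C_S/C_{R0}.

C_R = C_{R0}(1−X) = 0.7559 mol/L.
Along a PFR/batch, dC_S/dC_R = −r_S/(r_S+r_T) = −k₁/(k₁+k₂·C_R).
Integrating from C_{R0} to C_R: C_S = (0.409/2.97)·ln[(0.409+2.97·5.86)/(0.409+2.97·0.756)] = 0.1377·ln(17.81/2.654) = 0.2622 mol/L.
Y_S = C_S/C_{R0} = 0.2622/5.86 = 0.0447.

0.0447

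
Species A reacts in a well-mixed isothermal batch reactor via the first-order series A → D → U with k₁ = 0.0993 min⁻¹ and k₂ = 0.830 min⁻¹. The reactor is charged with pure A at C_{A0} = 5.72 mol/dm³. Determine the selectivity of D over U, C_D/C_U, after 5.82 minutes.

The intermediate concentration in a first-order A→B→C sequence is C_D = k₁C_{A0}(e^(−k₁t) − e^(−k₂t))/(k₂−k₁).
e^(−k₁t) = e^(−0.0993×5.82) = e^(−0.5779) = 0.5611; e^(−k₂t) = e^(−4.831) = 0.007982.
C_D = 0.0993×5.72/(0.830−0.0993) × (0.5611−0.007982) = 0.7773×0.5531 = 0.4299 mol/dm³.
C_A = C_{A0}e^(−k₁t) = 3.209 mol/dm³, so C_U = C_{A0}−C_A−C_D = 2.081 mol/dm³; C_D/C_U = 0.207.

0.207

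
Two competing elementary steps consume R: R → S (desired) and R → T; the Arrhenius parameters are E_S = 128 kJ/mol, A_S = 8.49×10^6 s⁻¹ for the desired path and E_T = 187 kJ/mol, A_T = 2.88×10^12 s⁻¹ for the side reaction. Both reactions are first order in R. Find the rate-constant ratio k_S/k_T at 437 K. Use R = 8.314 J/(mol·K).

33.3

Since both paths have the same order in R, the concentration cancels and S_{S/T} = k_S/k_T = (A_S/A_T)·exp[(E_T−E_S)/(RT)].
(E_T−E_S)/(RT) = (187−128)×10³/(8.314×437) = 59000/3633 = 16.24.
k_S/k_T = (8.49×10^6/2.88×10^12)·exp(16.24) = 2.948×10^-6 × 1.129×10^7 = 33.3.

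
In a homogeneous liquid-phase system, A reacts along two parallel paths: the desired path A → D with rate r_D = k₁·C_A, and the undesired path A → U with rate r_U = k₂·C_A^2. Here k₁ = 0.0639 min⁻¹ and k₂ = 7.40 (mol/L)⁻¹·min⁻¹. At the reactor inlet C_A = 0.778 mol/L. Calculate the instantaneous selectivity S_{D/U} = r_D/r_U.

S_{D/U} = r_D/r_U = (k₁·C_A)/(k₂·C_A^2) = (k₁/k₂)·C_A⁻¹.
= (0.0639×0.7780) / (7.40×0.7780^2) = 0.04971/4.479 = 0.0111.
The undesired path is higher order in A, so low C_A (CSTR or dilute feed) favours D.

0.0111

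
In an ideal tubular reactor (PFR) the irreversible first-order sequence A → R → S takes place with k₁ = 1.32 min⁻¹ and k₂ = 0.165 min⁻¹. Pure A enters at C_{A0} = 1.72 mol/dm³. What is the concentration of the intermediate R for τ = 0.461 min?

0.752 mol/dm³

Solving the coupled first-order balances gives C_R(τ) = [k₁/(k₂−k₁)]·C_{A0}·(e^(−k₁τ) − e^(−k₂τ)).
e^(−k₁τ) = e^(−1.32×0.461) = e^(−0.6085) = 0.5442; e^(−k₂τ) = e^(−0.07607) = 0.9268.
C_R = 1.32×1.72/(0.165−1.32) × (0.5442−0.9268) = (-1.966)×(-0.3826) = 0.7521 mol/dm³.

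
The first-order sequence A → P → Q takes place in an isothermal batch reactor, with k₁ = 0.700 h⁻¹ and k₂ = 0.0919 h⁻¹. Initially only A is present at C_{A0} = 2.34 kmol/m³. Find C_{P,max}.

1.72 kmol/m³

For a first-order series the maximum intermediate yield is C_{P,max}/C_{A0} = (k₁/k₂)^[k₂/(k₂−k₁)].
= (0.700/0.0919)^(0.0919/(0.0919−0.700)) = (7.617)^(-0.1511) = 0.7358.
C_{P,max} = 0.7358×2.34 = 1.72 kmol/m³.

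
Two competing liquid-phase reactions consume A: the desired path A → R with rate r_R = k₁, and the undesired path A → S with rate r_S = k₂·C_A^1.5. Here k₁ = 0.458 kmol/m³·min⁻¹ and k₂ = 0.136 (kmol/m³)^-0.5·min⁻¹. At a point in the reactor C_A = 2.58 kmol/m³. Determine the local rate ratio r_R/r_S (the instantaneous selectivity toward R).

0.813

S_{R/S} = r_R/r_S = (k₁)/(k₂·C_A^1.5) = (k₁/k₂)·C_A^-1.5.
= (0.458) / (0.136×2.580^1.5) = 0.4580/0.5636 = 0.813.
The undesired path is higher order in A, so low C_A (CSTR or dilute feed) favours R.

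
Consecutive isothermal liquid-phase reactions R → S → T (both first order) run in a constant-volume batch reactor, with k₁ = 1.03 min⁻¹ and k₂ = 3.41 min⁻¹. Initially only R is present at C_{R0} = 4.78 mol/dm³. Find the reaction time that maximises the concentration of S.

The intermediate peaks when r₁ = r₂, i.e. k₁e^(−k₁t) = k₂e^(−k₂t), giving t_opt = ln(k₂/k₁)/(k₂−k₁).
= ln(3.41/1.03)/(3.41−1.03) = ln(3.311)/2.380 = 1.197/2.380 = 0.503 min.

0.503 min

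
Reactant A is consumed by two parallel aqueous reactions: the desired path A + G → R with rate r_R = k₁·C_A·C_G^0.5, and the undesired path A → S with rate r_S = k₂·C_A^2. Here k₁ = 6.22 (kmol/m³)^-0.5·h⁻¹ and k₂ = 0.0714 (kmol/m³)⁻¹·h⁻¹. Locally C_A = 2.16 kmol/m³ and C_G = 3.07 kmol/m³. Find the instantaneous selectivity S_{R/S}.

S_{R/S} = r_R/r_S = (k₁·C_A·C_G^0.5)/(k₂·C_A^2) = (k₁/k₂)·C_A⁻¹·C_G^0.5.
= (6.22×2.160×3.070^0.5) / (0.0714×2.160^2) = 23.54/0.3331 = 70.7.

70.7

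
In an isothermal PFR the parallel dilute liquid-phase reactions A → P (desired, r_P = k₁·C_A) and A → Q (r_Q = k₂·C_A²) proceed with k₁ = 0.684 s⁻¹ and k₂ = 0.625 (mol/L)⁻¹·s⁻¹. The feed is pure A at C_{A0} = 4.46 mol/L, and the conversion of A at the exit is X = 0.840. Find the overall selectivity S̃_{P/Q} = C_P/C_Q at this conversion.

0.488

C_A = C_{A0}(1−X) = 0.7136 mol/L.
Along a PFR/batch, dC_P/dC_A = −r_P/(r_P+r_Q) = −k₁/(k₁+k₂·C_A).
Integrating from C_{A0} to C_A: C_P = (0.684/0.625)·ln[(0.684+0.625·4.46)/(0.684+0.625·0.714)] = 1.094·ln(3.472/1.130) = 1.228 mol/L.
C_Q = (C_{A0}−C_A)−C_P = 2.518 mol/L; S̃_{P/Q} = 1.228/2.518 = 0.488.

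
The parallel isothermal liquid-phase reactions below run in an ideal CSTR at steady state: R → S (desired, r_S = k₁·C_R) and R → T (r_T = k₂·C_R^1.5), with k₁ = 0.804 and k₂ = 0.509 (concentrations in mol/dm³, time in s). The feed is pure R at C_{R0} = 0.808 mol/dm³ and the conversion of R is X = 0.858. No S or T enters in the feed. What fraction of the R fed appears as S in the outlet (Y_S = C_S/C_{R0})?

0.706

Exit C_R = C_{R0}(1−X) = 0.808×0.142 = 0.1147 mol/dm³.
In a CSTR the entire volume is at exit conditions, so r_S = 0.804×0.1147 = 0.09225 and r_T = 0.509×0.1147^1.5 = 0.01978.
Fraction of consumed R going to S: r_S/(r_S+r_T) = 0.8234.
C_S = 0.8234·C_{R0}·X = 0.8234×0.808×0.858 = 0.571 mol/dm³; Y_S = C_S/C_{R0} = 0.706.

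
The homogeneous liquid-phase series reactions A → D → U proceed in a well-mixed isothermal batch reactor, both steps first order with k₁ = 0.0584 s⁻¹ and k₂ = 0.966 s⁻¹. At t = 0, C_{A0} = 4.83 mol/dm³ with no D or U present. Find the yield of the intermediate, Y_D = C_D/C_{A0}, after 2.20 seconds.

Solving the coupled first-order balances gives C_D(t) = [k₁/(k₂−k₁)]·C_{A0}·(e^(−k₁t) − e^(−k₂t)).
e^(−k₁t) = e^(−0.0584×2.20) = e^(−0.1285) = 0.8794; e^(−k₂t) = e^(−2.125) = 0.1194.
C_D = 0.0584×4.83/(0.966−0.0584) × (0.8794−0.1194) = 0.3108×0.7600 = 0.2362 mol/dm³.
Y_D = C_D/C_{A0} = 0.2362/4.83 = 0.0489.

0.0489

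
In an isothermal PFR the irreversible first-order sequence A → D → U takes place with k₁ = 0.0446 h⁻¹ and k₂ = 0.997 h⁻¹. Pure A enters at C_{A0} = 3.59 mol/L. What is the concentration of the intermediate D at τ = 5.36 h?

0.132 mol/L

Solving the coupled first-order balances gives C_D(τ) = [k₁/(k₂−k₁)]·C_{A0}·(e^(−k₁τ) − e^(−k₂τ)).
e^(−k₁τ) = e^(−0.0446×5.36) = e^(−0.2391) = 0.7874; e^(−k₂τ) = e^(−5.344) = 0.004777.
C_D = 0.0446×3.59/(0.997−0.0446) × (0.7874−0.004777) = 0.1681×0.7826 = 0.1316 mol/L.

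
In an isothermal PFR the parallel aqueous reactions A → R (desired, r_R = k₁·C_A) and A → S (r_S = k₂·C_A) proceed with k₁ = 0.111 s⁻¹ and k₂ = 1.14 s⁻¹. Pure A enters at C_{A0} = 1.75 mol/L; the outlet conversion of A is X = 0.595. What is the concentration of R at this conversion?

C_A = C_{A0}(1−X) = 0.7087 mol/L.
Both paths are first order in A, so the instantaneous fraction to R is constant: dC_R/d(−C_A) = k₁/(k₁+k₂) = 0.08873.
C_R = 0.08873·(C_{A0}−C_A) = 0.08873×1.041 = 0.0924 mol/L.

0.0924 mol/L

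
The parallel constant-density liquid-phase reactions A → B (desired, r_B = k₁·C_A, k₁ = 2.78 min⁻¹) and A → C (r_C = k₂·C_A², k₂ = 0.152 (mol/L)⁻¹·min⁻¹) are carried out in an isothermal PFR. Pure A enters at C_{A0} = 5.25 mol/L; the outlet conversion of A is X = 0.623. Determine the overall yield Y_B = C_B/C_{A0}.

0.521

C_A = C_{A0}(1−X) = 1.979 mol/L.
Along a PFR/batch, dC_B/dC_A = −r_B/(r_B+r_C) = −k₁/(k₁+k₂·C_A).
Integrating from C_{A0} to C_A: C_B = (2.78/0.152)·ln[(2.78+0.152·5.25)/(2.78+0.152·1.98)] = 18.29·ln(3.578/3.081) = 2.736 mol/L.
Y_B = C_B/C_{A0} = 2.736/5.25 = 0.521.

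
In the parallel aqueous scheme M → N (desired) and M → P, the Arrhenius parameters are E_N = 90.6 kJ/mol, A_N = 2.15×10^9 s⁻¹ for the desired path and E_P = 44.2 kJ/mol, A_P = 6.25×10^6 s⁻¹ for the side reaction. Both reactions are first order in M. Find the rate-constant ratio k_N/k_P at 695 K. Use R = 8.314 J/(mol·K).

k_N/k_P = (A_N/A_P)·exp[−(E_N−E_P)/(RT)] = (A_N/A_P)·exp[(E_P−E_N)/(RT)].
(E_P−E_N)/(RT) = (44.2−90.6)×10³/(8.314×695) = -46400/5778 = -8.030.
k_N/k_P = (2.15×10^9/6.25×10^6)·exp(-8.030) = 344.0 × 3.255×10^-4 = 0.112.
Since E_N > E_P, raising the temperature improves selectivity toward N.

0.112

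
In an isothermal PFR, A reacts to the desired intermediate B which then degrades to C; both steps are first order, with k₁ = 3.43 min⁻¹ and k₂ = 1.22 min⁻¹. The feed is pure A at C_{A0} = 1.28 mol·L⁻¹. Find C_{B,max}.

At the optimum, C_{B,max}/C_{A0} = (k₁/k₂)^[k₂/(k₂−k₁)].
= (3.43/1.22)^(1.22/(1.22−3.43)) = (2.811)^(-0.5520) = 0.5652.
C_{B,max} = 0.5652×1.28 = 0.723 mol·L⁻¹.

0.723 mol·L⁻¹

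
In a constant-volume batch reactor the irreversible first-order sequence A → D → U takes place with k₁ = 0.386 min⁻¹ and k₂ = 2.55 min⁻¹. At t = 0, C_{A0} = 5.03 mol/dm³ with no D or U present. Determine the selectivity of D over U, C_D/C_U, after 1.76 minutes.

The intermediate concentration in a first-order A→B→C sequence is C_D = k₁C_{A0}(e^(−k₁t) − e^(−k₂t))/(k₂−k₁).
e^(−k₁t) = e^(−0.386×1.76) = e^(−0.6794) = 0.5069; e^(−k₂t) = e^(−4.488) = 0.01124.
C_D = 0.386×5.03/(2.55−0.386) × (0.5069−0.01124) = 0.8972×0.4957 = 0.4447 mol/dm³.
C_A = C_{A0}e^(−k₁t) = 2.550 mol/dm³, so C_U = C_{A0}−C_A−C_D = 2.035 mol/dm³; C_D/C_U = 0.219.

0.219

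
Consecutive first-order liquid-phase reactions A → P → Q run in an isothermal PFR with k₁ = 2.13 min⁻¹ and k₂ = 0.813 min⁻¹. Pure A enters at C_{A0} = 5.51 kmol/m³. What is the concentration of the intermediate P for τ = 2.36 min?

1.25 kmol/m³

Solving the coupled first-order balances gives C_P(τ) = [k₁/(k₂−k₁)]·C_{A0}·(e^(−k₁τ) − e^(−k₂τ)).
e^(−k₁τ) = e^(−2.13×2.36) = e^(−5.027) = 0.006560; e^(−k₂τ) = e^(−1.919) = 0.1468.
C_P = 2.13×5.51/(0.813−2.13) × (0.006560−0.1468) = (-8.911)×(-0.1402) = 1.250 kmol/m³.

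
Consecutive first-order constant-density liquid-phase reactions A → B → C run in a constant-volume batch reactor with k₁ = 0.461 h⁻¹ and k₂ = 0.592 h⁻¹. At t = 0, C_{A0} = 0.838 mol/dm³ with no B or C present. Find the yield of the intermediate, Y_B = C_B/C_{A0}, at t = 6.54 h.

0.0993

The intermediate concentration in a first-order A→B→C sequence is C_B = k₁C_{A0}(e^(−k₁t) − e^(−k₂t))/(k₂−k₁).
e^(−k₁t) = e^(−0.461×6.54) = e^(−3.015) = 0.04905; e^(−k₂t) = e^(−3.872) = 0.02082.
C_B = 0.461×0.838/(0.592−0.461) × (0.04905−0.02082) = 2.949×0.02823 = 0.08324 mol/dm³.
Y_B = C_B/C_{A0} = 0.08324/0.838 = 0.0993.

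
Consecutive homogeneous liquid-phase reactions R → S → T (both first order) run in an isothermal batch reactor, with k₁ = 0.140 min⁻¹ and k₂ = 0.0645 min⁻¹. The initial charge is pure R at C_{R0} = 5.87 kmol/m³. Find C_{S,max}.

3.03 kmol/m³

For a first-order series the maximum intermediate yield is C_{S,max}/C_{R0} = (k₁/k₂)^[k₂/(k₂−k₁)].
= (0.140/0.0645)^(0.0645/(0.0645−0.140)) = (2.171)^(-0.8543) = 0.5158.
C_{S,max} = 0.5158×5.87 = 3.03 kmol/m³.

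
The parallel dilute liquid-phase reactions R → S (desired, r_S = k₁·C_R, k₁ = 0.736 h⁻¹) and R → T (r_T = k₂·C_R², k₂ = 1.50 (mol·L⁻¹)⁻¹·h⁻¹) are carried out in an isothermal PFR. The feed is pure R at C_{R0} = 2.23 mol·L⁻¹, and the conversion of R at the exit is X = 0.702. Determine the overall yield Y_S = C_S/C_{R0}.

C_R = C_{R0}(1−X) = 0.6645 mol·L⁻¹.
Along a PFR/batch, dC_S/dC_R = −r_S/(r_S+r_T) = −k₁/(k₁+k₂·C_R).
Integrating from C_{R0} to C_R: C_S = (0.736/1.50)·ln[(0.736+1.50·2.23)/(0.736+1.50·0.665)] = 0.4907·ln(4.081/1.733) = 0.4203 mol·L⁻¹.
Y_S = C_S/C_{R0} = 0.4203/2.23 = 0.188.

0.188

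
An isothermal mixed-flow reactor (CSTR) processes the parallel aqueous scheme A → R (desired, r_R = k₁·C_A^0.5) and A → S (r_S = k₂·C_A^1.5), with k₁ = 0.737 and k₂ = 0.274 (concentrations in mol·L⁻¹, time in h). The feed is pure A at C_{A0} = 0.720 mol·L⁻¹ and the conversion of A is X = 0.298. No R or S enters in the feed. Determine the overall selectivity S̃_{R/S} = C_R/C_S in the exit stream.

5.32

Exit C_A = C_{A0}(1−X) = 0.720×0.702 = 0.5054 mol·L⁻¹.
A CSTR operates uniformly at the exit composition, giving r_R = 0.5240 and r_S = 0.09846 (each k·C_A^n at C_A = 0.5054).
Overall selectivity = C_R/C_S = r_Rτ/(r_Sτ) = r_R/r_S = 5.32.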